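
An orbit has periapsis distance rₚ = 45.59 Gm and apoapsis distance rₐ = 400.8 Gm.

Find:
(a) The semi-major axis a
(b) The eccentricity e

Convert to SI: rₚ = 45.59 Gm = 4.559e+10 m; rₐ = 400.8 Gm = 4.008e+11 m.
(a) a = (rₚ + rₐ) / 2 = (4.559e+10 + 4.008e+11) / 2 ≈ 2.232e+11 m = 223.2 Gm.
(b) e = (rₐ − rₚ) / (rₐ + rₚ) = (4.008e+11 − 4.559e+10) / (4.008e+11 + 4.559e+10) ≈ 0.7957.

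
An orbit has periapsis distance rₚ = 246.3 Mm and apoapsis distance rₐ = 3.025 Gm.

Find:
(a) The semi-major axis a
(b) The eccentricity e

Convert to SI: rₚ = 246.3 Mm = 2.463e+08 m; rₐ = 3.025 Gm = 3.025e+09 m.
(a) a = (rₚ + rₐ) / 2 = (2.463e+08 + 3.025e+09) / 2 ≈ 1.636e+09 m = 1.636 Gm.
(b) e = (rₐ − rₚ) / (rₐ + rₚ) = (3.025e+09 − 2.463e+08) / (3.025e+09 + 2.463e+08) ≈ 0.8494.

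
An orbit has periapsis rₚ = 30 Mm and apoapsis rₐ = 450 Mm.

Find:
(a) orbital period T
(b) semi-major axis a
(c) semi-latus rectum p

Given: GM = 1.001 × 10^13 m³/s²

Convert to SI: rₚ = 30 Mm = 3e+07 m; rₐ = 450 Mm = 4.5e+08 m.
(a) With a = (rₚ + rₐ)/2 = 2.4e+08 m, T = 2π √(a³/GM) = 2π √((2.4e+08)³/1.001e+13) s ≈ 7.384e+06 s
(b) a = (rₚ + rₐ)/2 = (3e+07 + 4.5e+08)/2 ≈ 2.4e+08 m
(c) From a = (rₚ + rₐ)/2 = 2.4e+08 m and e = (rₐ − rₚ)/(rₐ + rₚ) = 0.875, p = a(1 − e²) = 2.4e+08 · (1 − (0.875)²) ≈ 5.625e+07 m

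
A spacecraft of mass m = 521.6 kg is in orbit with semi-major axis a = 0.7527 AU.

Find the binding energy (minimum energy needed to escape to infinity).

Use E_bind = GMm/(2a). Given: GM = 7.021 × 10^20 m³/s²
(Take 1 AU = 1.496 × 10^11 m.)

Convert to SI: a = 0.7527 AU = 1.12604e+11 m.
Total orbital energy is E = −GMm/(2a); binding energy is E_bind = −E = GMm/(2a).
E_bind = 7.021e+20 · 521.6 / (2 · 1.12604e+11) J ≈ 1.626e+12 J = 1.626 TJ.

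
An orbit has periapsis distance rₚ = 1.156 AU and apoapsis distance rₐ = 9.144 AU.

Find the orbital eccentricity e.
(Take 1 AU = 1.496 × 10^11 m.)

Convert to SI: rₚ = 1.156 AU = 1.72938e+11 m; rₐ = 9.144 AU = 1.36794e+12 m.
e = (rₐ − rₚ) / (rₐ + rₚ).
e = (1.36794e+12 − 1.72938e+11) / (1.36794e+12 + 1.72938e+11) = 1.195e+12 / 1.54088e+12 ≈ 0.7755.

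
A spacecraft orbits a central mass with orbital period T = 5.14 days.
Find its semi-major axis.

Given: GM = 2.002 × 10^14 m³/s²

Convert to SI: T = 5.14 days = 444096 s.
Invert Kepler's third law: a = (GM · T² / (4π²))^(1/3).
Substituting T = 444096 s and GM = 2.002e+14 m³/s²:
a = (2.002e+14 · (444096)² / (4π²))^(1/3) m
a ≈ 1e+08 m = 100 Mm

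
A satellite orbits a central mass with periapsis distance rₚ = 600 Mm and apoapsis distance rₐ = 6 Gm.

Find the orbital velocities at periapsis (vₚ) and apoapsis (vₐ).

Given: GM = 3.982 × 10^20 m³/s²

Convert to SI: rₚ = 600 Mm = 6e+08 m; rₐ = 6 Gm = 6e+09 m.
Use the vis-viva equation v² = GM(2/r − 1/a) with a = (rₚ + rₐ)/2 = (6e+08 + 6e+09)/2 = 3.3e+09 m.
vₚ = √(GM · (2/rₚ − 1/a)) = √(3.982e+20 · (2/6e+08 − 1/3.3e+09)) m/s ≈ 1.098e+06 m/s = 1098 km/s.
vₐ = √(GM · (2/rₐ − 1/a)) = √(3.982e+20 · (2/6e+09 − 1/3.3e+09)) m/s ≈ 1.098e+05 m/s = 109.8 km/s.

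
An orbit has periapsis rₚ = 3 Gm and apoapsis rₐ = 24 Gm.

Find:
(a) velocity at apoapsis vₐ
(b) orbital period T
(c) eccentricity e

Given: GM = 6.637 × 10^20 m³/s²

Convert to SI: rₚ = 3 Gm = 3e+09 m; rₐ = 24 Gm = 2.4e+10 m.
(a) With a = (rₚ + rₐ)/2 = 1.35e+10 m, vₐ = √(GM (2/rₐ − 1/a)) = √(6.637e+20 · (2/2.4e+10 − 1/1.35e+10)) m/s ≈ 7.839e+04 m/s
(b) With a = (rₚ + rₐ)/2 = 1.35e+10 m, T = 2π √(a³/GM) = 2π √((1.35e+10)³/6.637e+20) s ≈ 3.826e+05 s
(c) e = (rₐ − rₚ)/(rₐ + rₚ) = (2.4e+10 − 3e+09)/(2.4e+10 + 3e+09) ≈ 0.7778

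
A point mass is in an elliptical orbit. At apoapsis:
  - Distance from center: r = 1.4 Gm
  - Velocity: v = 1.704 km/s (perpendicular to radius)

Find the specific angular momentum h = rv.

Convert to SI: r = 1.4 Gm = 1.4e+09 m; v = 1.704 km/s = 1704 m/s.
With v perpendicular to r, h = r · v.
h = 1.4e+09 · 1704 m²/s ≈ 2.386e+12 m²/s.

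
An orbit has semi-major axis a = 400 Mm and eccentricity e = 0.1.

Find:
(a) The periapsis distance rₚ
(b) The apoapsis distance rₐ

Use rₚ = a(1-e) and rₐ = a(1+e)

Convert to SI: a = 400 Mm = 4e+08 m.
(a) rₚ = a(1 − e) = 4e+08 · (1 − 0.1) = 4e+08 · 0.9 ≈ 3.6e+08 m = 360 Mm.
(b) rₐ = a(1 + e) = 4e+08 · (1 + 0.1) = 4e+08 · 1.1 ≈ 4.4e+08 m = 440 Mm.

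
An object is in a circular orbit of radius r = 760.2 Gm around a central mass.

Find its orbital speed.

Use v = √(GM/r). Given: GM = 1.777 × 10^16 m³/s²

Convert to SI: r = 760.2 Gm = 7.602e+11 m.
For a circular orbit, gravity supplies the centripetal force, so v = √(GM / r).
v = √(1.777e+16 / 7.602e+11) m/s ≈ 152.9 m/s = 152.9 m/s.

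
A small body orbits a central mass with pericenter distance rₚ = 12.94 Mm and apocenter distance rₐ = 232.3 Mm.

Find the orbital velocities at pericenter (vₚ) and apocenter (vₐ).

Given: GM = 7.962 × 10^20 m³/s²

Convert to SI: rₚ = 12.94 Mm = 1.294e+07 m; rₐ = 232.3 Mm = 2.323e+08 m.
Use the vis-viva equation v² = GM(2/r − 1/a) with a = (rₚ + rₐ)/2 = (1.294e+07 + 2.323e+08)/2 = 1.2262e+08 m.
vₚ = √(GM · (2/rₚ − 1/a)) = √(7.962e+20 · (2/1.294e+07 − 1/1.2262e+08)) m/s ≈ 1.08e+07 m/s = 1.08e+04 km/s.
vₐ = √(GM · (2/rₐ − 1/a)) = √(7.962e+20 · (2/2.323e+08 − 1/1.2262e+08)) m/s ≈ 6.014e+05 m/s = 601.4 km/s.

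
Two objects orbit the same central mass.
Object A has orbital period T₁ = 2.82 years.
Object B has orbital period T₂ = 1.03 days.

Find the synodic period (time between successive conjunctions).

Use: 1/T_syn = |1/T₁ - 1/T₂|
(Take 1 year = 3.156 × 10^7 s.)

Convert to SI: T₁ = 2.82 years = 8.89992e+07 s; T₂ = 1.03 days = 88992 s.
T_syn = |T₁ · T₂ / (T₁ − T₂)|.
T_syn = |8.89992e+07 · 88992 / (8.89992e+07 − 88992)| s ≈ 8.908e+04 s = 1.031 days.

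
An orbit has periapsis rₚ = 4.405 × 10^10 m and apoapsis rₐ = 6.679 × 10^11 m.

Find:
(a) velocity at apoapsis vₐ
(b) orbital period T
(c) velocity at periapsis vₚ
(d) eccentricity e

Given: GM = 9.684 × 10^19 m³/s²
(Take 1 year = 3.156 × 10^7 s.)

(a) With a = (rₚ + rₐ)/2 = 3.55975e+11 m, vₐ = √(GM (2/rₐ − 1/a)) = √(9.684e+19 · (2/6.679e+11 − 1/3.55975e+11)) m/s ≈ 4236 m/s
(b) With a = (rₚ + rₐ)/2 = 3.55975e+11 m, T = 2π √(a³/GM) = 2π √((3.55975e+11)³/9.684e+19) s ≈ 1.356e+08 s
(c) With a = (rₚ + rₐ)/2 = 3.55975e+11 m, vₚ = √(GM (2/rₚ − 1/a)) = √(9.684e+19 · (2/4.405e+10 − 1/3.55975e+11)) m/s ≈ 6.422e+04 m/s
(d) e = (rₐ − rₚ)/(rₐ + rₚ) = (6.679e+11 − 4.405e+10)/(6.679e+11 + 4.405e+10) ≈ 0.8763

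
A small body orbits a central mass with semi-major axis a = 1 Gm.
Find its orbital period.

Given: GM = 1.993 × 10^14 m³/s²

Convert to SI: a = 1 Gm = 1e+09 m.
Kepler's third law: T = 2π √(a³ / GM).
Substituting a = 1e+09 m and GM = 1.993e+14 m³/s²:
T = 2π √((1e+09)³ / 1.993e+14) s
T ≈ 1.407e+07 s = 162.9 days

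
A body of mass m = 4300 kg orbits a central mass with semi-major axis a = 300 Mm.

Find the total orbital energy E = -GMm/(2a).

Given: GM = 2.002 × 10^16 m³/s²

Convert to SI: a = 300 Mm = 3e+08 m.
E = −GMm / (2a).
E = −2.002e+16 · 4300 / (2 · 3e+08) J ≈ -1.435e+11 J = -143.5 GJ.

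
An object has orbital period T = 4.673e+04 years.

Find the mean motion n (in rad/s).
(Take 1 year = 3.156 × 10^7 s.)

Convert to SI: T = 4.673e+04 years = 1.4748e+12 s.
n = 2π / T.
n = 2π / 1.4748e+12 s ≈ 4.26e-12 rad/s.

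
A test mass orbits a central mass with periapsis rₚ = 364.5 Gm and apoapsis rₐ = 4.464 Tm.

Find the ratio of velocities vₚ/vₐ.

Convert to SI: rₚ = 364.5 Gm = 3.645e+11 m; rₐ = 4.464 Tm = 4.464e+12 m.
Conservation of angular momentum gives rₚvₚ = rₐvₐ, so vₚ/vₐ = rₐ/rₚ.
vₚ/vₐ = 4.464e+12 / 3.645e+11 ≈ 12.25.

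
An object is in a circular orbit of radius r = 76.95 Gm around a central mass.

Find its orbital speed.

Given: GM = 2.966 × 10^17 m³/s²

Convert to SI: r = 76.95 Gm = 7.695e+10 m.
For a circular orbit, gravity supplies the centripetal force, so v = √(GM / r).
v = √(2.966e+17 / 7.695e+10) m/s ≈ 1963 m/s = 1.963 km/s.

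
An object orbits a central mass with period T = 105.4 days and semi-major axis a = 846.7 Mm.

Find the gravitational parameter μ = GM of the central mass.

Convert to SI: T = 105.4 days = 9.10656e+06 s; a = 846.7 Mm = 8.467e+08 m.
GM = 4π² · a³ / T².
GM = 4π² · (8.467e+08)³ / (9.10656e+06)² m³/s² ≈ 2.89e+14 m³/s² = 2.89 × 10^14 m³/s².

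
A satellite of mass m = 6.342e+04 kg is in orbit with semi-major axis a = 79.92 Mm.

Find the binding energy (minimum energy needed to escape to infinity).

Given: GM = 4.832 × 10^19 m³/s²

Convert to SI: a = 79.92 Mm = 7.992e+07 m.
Total orbital energy is E = −GMm/(2a); binding energy is E_bind = −E = GMm/(2a).
E_bind = 4.832e+19 · 6.342e+04 / (2 · 7.992e+07) J ≈ 1.917e+16 J = 19.17 PJ.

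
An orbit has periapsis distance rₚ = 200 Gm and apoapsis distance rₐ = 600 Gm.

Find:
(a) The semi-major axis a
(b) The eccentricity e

Convert to SI: rₚ = 200 Gm = 2e+11 m; rₐ = 600 Gm = 6e+11 m.
(a) a = (rₚ + rₐ) / 2 = (2e+11 + 6e+11) / 2 ≈ 4e+11 m = 400 Gm.
(b) e = (rₐ − rₚ) / (rₐ + rₚ) = (6e+11 − 2e+11) / (6e+11 + 2e+11) ≈ 0.5.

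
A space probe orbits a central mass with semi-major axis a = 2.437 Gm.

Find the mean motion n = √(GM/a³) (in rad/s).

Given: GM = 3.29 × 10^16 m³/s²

Convert to SI: a = 2.437 Gm = 2.437e+09 m.
n = √(GM / a³).
n = √(3.29e+16 / (2.437e+09)³) rad/s ≈ 1.508e-06 rad/s.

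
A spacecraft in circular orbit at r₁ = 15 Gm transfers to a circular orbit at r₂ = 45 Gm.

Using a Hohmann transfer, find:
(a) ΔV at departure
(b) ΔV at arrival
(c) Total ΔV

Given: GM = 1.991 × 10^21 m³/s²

Convert to SI: r₁ = 15 Gm = 1.5e+10 m; r₂ = 45 Gm = 4.5e+10 m.
Transfer semi-major axis: a_t = (r₁ + r₂)/2 = (1.5e+10 + 4.5e+10)/2 = 3e+10 m.
Circular speeds: v₁ = √(GM/r₁) = 364326 m/s, v₂ = √(GM/r₂) = 210344 m/s.
Transfer speeds (vis-viva v² = GM(2/r − 1/a_t)): v₁ᵗ = 446206 m/s, v₂ᵗ = 148735 m/s.
(a) ΔV₁ = |v₁ᵗ − v₁| ≈ 8.188e+04 m/s = 81.88 km/s.
(b) ΔV₂ = |v₂ − v₂ᵗ| ≈ 6.161e+04 m/s = 61.61 km/s.
(c) ΔV_total = ΔV₁ + ΔV₂ ≈ 1.435e+05 m/s = 143.5 km/s.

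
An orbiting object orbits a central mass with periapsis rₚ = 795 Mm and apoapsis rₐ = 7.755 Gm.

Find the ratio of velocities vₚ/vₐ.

Convert to SI: rₚ = 795 Mm = 7.95e+08 m; rₐ = 7.755 Gm = 7.755e+09 m.
Conservation of angular momentum gives rₚvₚ = rₐvₐ, so vₚ/vₐ = rₐ/rₚ.
vₚ/vₐ = 7.755e+09 / 7.95e+08 ≈ 9.755.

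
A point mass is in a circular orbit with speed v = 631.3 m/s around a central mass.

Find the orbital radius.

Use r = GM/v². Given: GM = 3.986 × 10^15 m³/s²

For a circular orbit, v² = GM / r, so r = GM / v².
r = 3.986e+15 / (631.3)² m ≈ 1e+10 m = 10 Gm.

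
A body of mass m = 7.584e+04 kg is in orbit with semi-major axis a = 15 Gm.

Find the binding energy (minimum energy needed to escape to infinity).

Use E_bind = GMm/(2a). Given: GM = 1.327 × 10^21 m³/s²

Convert to SI: a = 15 Gm = 1.5e+10 m.
Total orbital energy is E = −GMm/(2a); binding energy is E_bind = −E = GMm/(2a).
E_bind = 1.327e+21 · 7.584e+04 / (2 · 1.5e+10) J ≈ 3.355e+15 J = 3.355 PJ.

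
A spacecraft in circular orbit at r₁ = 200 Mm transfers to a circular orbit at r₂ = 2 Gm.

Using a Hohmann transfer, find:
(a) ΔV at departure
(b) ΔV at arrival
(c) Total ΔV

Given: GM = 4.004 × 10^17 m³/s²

Convert to SI: r₁ = 200 Mm = 2e+08 m; r₂ = 2 Gm = 2e+09 m.
Transfer semi-major axis: a_t = (r₁ + r₂)/2 = (2e+08 + 2e+09)/2 = 1.1e+09 m.
Circular speeds: v₁ = √(GM/r₁) = 44743.7 m/s, v₂ = √(GM/r₂) = 14149.2 m/s.
Transfer speeds (vis-viva v² = GM(2/r − 1/a_t)): v₁ᵗ = 60332.4 m/s, v₂ᵗ = 6033.24 m/s.
(a) ΔV₁ = |v₁ᵗ − v₁| ≈ 1.559e+04 m/s = 15.59 km/s.
(b) ΔV₂ = |v₂ − v₂ᵗ| ≈ 8116 m/s = 8.116 km/s.
(c) ΔV_total = ΔV₁ + ΔV₂ ≈ 2.37e+04 m/s = 23.7 km/s.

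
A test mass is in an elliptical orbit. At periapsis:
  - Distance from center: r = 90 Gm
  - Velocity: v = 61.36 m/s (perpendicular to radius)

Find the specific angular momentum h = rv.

Convert to SI: r = 90 Gm = 9e+10 m.
With v perpendicular to r, h = r · v.
h = 9e+10 · 61.36 m²/s ≈ 5.522e+12 m²/s.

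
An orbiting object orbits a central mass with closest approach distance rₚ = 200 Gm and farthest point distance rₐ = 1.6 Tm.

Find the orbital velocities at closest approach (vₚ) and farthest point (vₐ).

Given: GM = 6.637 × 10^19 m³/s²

Convert to SI: rₚ = 200 Gm = 2e+11 m; rₐ = 1.6 Tm = 1.6e+12 m.
Use the vis-viva equation v² = GM(2/r − 1/a) with a = (rₚ + rₐ)/2 = (2e+11 + 1.6e+12)/2 = 9e+11 m.
vₚ = √(GM · (2/rₚ − 1/a)) = √(6.637e+19 · (2/2e+11 − 1/9e+11)) m/s ≈ 2.429e+04 m/s = 24.29 km/s.
vₐ = √(GM · (2/rₐ − 1/a)) = √(6.637e+19 · (2/1.6e+12 − 1/9e+11)) m/s ≈ 3036 m/s = 3.036 km/s.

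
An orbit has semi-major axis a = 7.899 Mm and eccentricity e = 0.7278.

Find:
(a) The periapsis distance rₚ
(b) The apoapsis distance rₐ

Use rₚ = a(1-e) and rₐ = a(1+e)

Convert to SI: a = 7.899 Mm = 7.899e+06 m.
(a) rₚ = a(1 − e) = 7.899e+06 · (1 − 0.7278) = 7.899e+06 · 0.2722 ≈ 2.15e+06 m = 2.15 Mm.
(b) rₐ = a(1 + e) = 7.899e+06 · (1 + 0.7278) = 7.899e+06 · 1.7278 ≈ 1.365e+07 m = 13.65 Mm.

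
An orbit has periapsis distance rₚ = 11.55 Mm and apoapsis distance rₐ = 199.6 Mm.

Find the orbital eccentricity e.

Convert to SI: rₚ = 11.55 Mm = 1.155e+07 m; rₐ = 199.6 Mm = 1.996e+08 m.
e = (rₐ − rₚ) / (rₐ + rₚ).
e = (1.996e+08 − 1.155e+07) / (1.996e+08 + 1.155e+07) = 1.8805e+08 / 2.1115e+08 ≈ 0.8906.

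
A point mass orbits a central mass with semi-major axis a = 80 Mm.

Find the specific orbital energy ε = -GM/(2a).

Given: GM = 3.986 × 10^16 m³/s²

Convert to SI: a = 80 Mm = 8e+07 m.
ε = −GM / (2a).
ε = −3.986e+16 / (2 · 8e+07) J/kg ≈ -2.491e+08 J/kg = -249.1 MJ/kg.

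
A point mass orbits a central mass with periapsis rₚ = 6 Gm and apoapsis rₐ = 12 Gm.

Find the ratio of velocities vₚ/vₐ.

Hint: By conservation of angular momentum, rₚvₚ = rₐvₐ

Convert to SI: rₚ = 6 Gm = 6e+09 m; rₐ = 12 Gm = 1.2e+10 m.
Conservation of angular momentum gives rₚvₚ = rₐvₐ, so vₚ/vₐ = rₐ/rₚ.
vₚ/vₐ = 1.2e+10 / 6e+09 ≈ 2.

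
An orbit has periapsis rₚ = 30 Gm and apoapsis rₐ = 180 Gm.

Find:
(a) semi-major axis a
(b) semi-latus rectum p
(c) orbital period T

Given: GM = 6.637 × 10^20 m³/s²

Convert to SI: rₚ = 30 Gm = 3e+10 m; rₐ = 180 Gm = 1.8e+11 m.
(a) a = (rₚ + rₐ)/2 = (3e+10 + 1.8e+11)/2 ≈ 1.05e+11 m
(b) From a = (rₚ + rₐ)/2 = 1.05e+11 m and e = (rₐ − rₚ)/(rₐ + rₚ) = 0.714286, p = a(1 − e²) = 1.05e+11 · (1 − (0.714286)²) ≈ 5.143e+10 m
(c) With a = (rₚ + rₐ)/2 = 1.05e+11 m, T = 2π √(a³/GM) = 2π √((1.05e+11)³/6.637e+20) s ≈ 8.298e+06 s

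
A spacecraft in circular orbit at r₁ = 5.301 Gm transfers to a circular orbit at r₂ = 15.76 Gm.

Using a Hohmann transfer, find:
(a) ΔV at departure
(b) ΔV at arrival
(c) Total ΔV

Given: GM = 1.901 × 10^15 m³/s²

Convert to SI: r₁ = 5.301 Gm = 5.301e+09 m; r₂ = 15.76 Gm = 1.576e+10 m.
Transfer semi-major axis: a_t = (r₁ + r₂)/2 = (5.301e+09 + 1.576e+10)/2 = 1.05305e+10 m.
Circular speeds: v₁ = √(GM/r₁) = 598.842 m/s, v₂ = √(GM/r₂) = 347.307 m/s.
Transfer speeds (vis-viva v² = GM(2/r − 1/a_t)): v₁ᵗ = 732.598 m/s, v₂ᵗ = 246.415 m/s.
(a) ΔV₁ = |v₁ᵗ − v₁| ≈ 133.8 m/s = 133.8 m/s.
(b) ΔV₂ = |v₂ − v₂ᵗ| ≈ 100.9 m/s = 100.9 m/s.
(c) ΔV_total = ΔV₁ + ΔV₂ ≈ 234.6 m/s = 234.6 m/s.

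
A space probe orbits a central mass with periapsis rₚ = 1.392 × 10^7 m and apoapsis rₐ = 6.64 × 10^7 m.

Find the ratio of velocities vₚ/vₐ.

Conservation of angular momentum gives rₚvₚ = rₐvₐ, so vₚ/vₐ = rₐ/rₚ.
vₚ/vₐ = 6.64e+07 / 1.392e+07 ≈ 4.77.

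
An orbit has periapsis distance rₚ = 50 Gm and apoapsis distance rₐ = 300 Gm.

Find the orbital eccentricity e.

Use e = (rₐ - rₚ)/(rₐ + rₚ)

Convert to SI: rₚ = 50 Gm = 5e+10 m; rₐ = 300 Gm = 3e+11 m.
e = (rₐ − rₚ) / (rₐ + rₚ).
e = (3e+11 − 5e+10) / (3e+11 + 5e+10) = 2.5e+11 / 3.5e+11 ≈ 0.7143.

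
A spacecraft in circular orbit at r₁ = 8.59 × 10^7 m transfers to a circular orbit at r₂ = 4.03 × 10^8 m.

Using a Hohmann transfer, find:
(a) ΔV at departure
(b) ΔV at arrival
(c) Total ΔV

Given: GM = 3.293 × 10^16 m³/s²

Transfer semi-major axis: a_t = (r₁ + r₂)/2 = (8.59e+07 + 4.03e+08)/2 = 2.4445e+08 m.
Circular speeds: v₁ = √(GM/r₁) = 19579.4 m/s, v₂ = √(GM/r₂) = 9039.48 m/s.
Transfer speeds (vis-viva v² = GM(2/r − 1/a_t)): v₁ᵗ = 25139.5 m/s, v₂ᵗ = 5358.52 m/s.
(a) ΔV₁ = |v₁ᵗ − v₁| ≈ 5560 m/s = 5.56 km/s.
(b) ΔV₂ = |v₂ − v₂ᵗ| ≈ 3681 m/s = 3.681 km/s.
(c) ΔV_total = ΔV₁ + ΔV₂ ≈ 9241 m/s = 9.241 km/s.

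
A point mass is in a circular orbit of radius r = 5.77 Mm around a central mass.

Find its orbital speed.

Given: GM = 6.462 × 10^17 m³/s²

Convert to SI: r = 5.77 Mm = 5.77e+06 m.
For a circular orbit, gravity supplies the centripetal force, so v = √(GM / r).
v = √(6.462e+17 / 5.77e+06) m/s ≈ 3.347e+05 m/s = 334.7 km/s.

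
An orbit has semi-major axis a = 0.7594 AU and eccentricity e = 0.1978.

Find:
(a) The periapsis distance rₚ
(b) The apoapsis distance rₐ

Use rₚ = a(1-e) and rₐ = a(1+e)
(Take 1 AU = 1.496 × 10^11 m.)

Convert to SI: a = 0.7594 AU = 1.13606e+11 m.
(a) rₚ = a(1 − e) = 1.13606e+11 · (1 − 0.1978) = 1.13606e+11 · 0.8022 ≈ 9.113e+10 m = 0.6092 AU.
(b) rₐ = a(1 + e) = 1.13606e+11 · (1 + 0.1978) = 1.13606e+11 · 1.1978 ≈ 1.361e+11 m = 0.9096 AU.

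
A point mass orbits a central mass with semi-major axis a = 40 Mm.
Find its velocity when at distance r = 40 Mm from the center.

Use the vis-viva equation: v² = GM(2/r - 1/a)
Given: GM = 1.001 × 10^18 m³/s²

Convert to SI: a = 40 Mm = 4e+07 m; r = 40 Mm = 4e+07 m.
Vis-viva: v = √(GM · (2/r − 1/a)).
2/r − 1/a = 2/4e+07 − 1/4e+07 = 2.5e-08 m⁻¹.
v = √(1.001e+18 · 2.5e-08) m/s ≈ 1.582e+05 m/s = 158.2 km/s.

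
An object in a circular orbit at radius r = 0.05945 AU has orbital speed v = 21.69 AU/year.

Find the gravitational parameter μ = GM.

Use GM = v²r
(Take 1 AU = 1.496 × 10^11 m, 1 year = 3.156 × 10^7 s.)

Convert to SI: r = 0.05945 AU = 8.89372e+09 m; v = 21.69 AU/year = 102814 m/s.
For a circular orbit v² = GM/r, so GM = v² · r.
GM = (102814)² · 8.89372e+09 m³/s² ≈ 9.401e+19 m³/s² = 9.401 × 10^19 m³/s².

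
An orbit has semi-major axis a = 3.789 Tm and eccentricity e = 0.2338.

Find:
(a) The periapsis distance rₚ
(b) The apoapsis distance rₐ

Convert to SI: a = 3.789 Tm = 3.789e+12 m.
(a) rₚ = a(1 − e) = 3.789e+12 · (1 − 0.2338) = 3.789e+12 · 0.7662 ≈ 2.903e+12 m = 2.903 Tm.
(b) rₐ = a(1 + e) = 3.789e+12 · (1 + 0.2338) = 3.789e+12 · 1.2338 ≈ 4.675e+12 m = 4.675 Tm.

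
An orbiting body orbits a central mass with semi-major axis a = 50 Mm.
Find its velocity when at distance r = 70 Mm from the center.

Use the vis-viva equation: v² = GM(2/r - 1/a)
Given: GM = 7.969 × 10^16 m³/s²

Convert to SI: a = 50 Mm = 5e+07 m; r = 70 Mm = 7e+07 m.
Vis-viva: v = √(GM · (2/r − 1/a)).
2/r − 1/a = 2/7e+07 − 1/5e+07 = 8.57143e-09 m⁻¹.
v = √(7.969e+16 · 8.57143e-09) m/s ≈ 2.614e+04 m/s = 26.14 km/s.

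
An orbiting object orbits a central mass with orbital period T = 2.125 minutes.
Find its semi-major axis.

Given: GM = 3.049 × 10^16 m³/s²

Convert to SI: T = 2.125 minutes = 127.5 s.
Invert Kepler's third law: a = (GM · T² / (4π²))^(1/3).
Substituting T = 127.5 s and GM = 3.049e+16 m³/s²:
a = (3.049e+16 · (127.5)² / (4π²))^(1/3) m
a ≈ 2.324e+06 m = 2.324 × 10^6 m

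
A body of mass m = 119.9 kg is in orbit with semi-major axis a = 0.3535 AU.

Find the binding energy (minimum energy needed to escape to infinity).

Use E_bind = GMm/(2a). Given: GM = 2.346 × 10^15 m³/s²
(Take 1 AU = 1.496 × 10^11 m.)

Convert to SI: a = 0.3535 AU = 5.28836e+10 m.
Total orbital energy is E = −GMm/(2a); binding energy is E_bind = −E = GMm/(2a).
E_bind = 2.346e+15 · 119.9 / (2 · 5.28836e+10) J ≈ 2.659e+06 J = 2.659 MJ.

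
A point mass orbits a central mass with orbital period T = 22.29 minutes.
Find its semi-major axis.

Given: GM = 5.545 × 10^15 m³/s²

Convert to SI: T = 22.29 minutes = 1337.4 s.
Invert Kepler's third law: a = (GM · T² / (4π²))^(1/3).
Substituting T = 1337.4 s and GM = 5.545e+15 m³/s²:
a = (5.545e+15 · (1337.4)² / (4π²))^(1/3) m
a ≈ 6.31e+06 m = 6.31 Mm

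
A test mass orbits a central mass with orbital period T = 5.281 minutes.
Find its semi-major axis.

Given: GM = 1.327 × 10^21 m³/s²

Convert to SI: T = 5.281 minutes = 316.86 s.
Invert Kepler's third law: a = (GM · T² / (4π²))^(1/3).
Substituting T = 316.86 s and GM = 1.327e+21 m³/s²:
a = (1.327e+21 · (316.86)² / (4π²))^(1/3) m
a ≈ 1.5e+08 m = 150 Mm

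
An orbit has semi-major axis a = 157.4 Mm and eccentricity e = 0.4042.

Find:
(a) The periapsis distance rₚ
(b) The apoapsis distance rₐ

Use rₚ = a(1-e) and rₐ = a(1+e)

Convert to SI: a = 157.4 Mm = 1.574e+08 m.
(a) rₚ = a(1 − e) = 1.574e+08 · (1 − 0.4042) = 1.574e+08 · 0.5958 ≈ 9.378e+07 m = 93.78 Mm.
(b) rₐ = a(1 + e) = 1.574e+08 · (1 + 0.4042) = 1.574e+08 · 1.4042 ≈ 2.21e+08 m = 221 Mm.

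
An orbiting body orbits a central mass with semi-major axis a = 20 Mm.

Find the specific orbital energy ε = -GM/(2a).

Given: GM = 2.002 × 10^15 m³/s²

Convert to SI: a = 20 Mm = 2e+07 m.
ε = −GM / (2a).
ε = −2.002e+15 / (2 · 2e+07) J/kg ≈ -5.005e+07 J/kg = -50.05 MJ/kg.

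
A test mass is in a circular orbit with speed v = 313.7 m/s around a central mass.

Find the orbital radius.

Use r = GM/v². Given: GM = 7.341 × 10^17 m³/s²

For a circular orbit, v² = GM / r, so r = GM / v².
r = 7.341e+17 / (313.7)² m ≈ 7.46e+12 m = 7.46 × 10^12 m.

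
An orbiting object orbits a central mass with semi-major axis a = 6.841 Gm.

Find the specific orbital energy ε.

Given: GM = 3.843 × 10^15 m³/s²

Convert to SI: a = 6.841 Gm = 6.841e+09 m.
ε = −GM / (2a).
ε = −3.843e+15 / (2 · 6.841e+09) J/kg ≈ -2.809e+05 J/kg = -280.9 kJ/kg.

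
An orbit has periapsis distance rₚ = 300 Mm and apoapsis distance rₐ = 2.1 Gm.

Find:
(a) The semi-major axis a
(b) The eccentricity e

Convert to SI: rₚ = 300 Mm = 3e+08 m; rₐ = 2.1 Gm = 2.1e+09 m.
(a) a = (rₚ + rₐ) / 2 = (3e+08 + 2.1e+09) / 2 ≈ 1.2e+09 m = 1.2 Gm.
(b) e = (rₐ − rₚ) / (rₐ + rₚ) = (2.1e+09 − 3e+08) / (2.1e+09 + 3e+08) ≈ 0.75.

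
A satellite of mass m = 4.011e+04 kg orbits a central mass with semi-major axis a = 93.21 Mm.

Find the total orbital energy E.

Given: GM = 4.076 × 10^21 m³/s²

Convert to SI: a = 93.21 Mm = 9.321e+07 m.
E = −GMm / (2a).
E = −4.076e+21 · 4.011e+04 / (2 · 9.321e+07) J ≈ -8.77e+17 J = -877 PJ.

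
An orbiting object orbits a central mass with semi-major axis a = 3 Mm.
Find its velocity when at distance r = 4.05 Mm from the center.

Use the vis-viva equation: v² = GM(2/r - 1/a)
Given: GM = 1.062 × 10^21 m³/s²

Convert to SI: a = 3 Mm = 3e+06 m; r = 4.05 Mm = 4.05e+06 m.
Vis-viva: v = √(GM · (2/r − 1/a)).
2/r − 1/a = 2/4.05e+06 − 1/3e+06 = 1.60494e-07 m⁻¹.
v = √(1.062e+21 · 1.60494e-07) m/s ≈ 1.306e+07 m/s = 1.306e+04 km/s.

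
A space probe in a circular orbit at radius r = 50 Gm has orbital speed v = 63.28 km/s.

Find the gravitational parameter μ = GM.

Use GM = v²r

Convert to SI: r = 50 Gm = 5e+10 m; v = 63.28 km/s = 63280 m/s.
For a circular orbit v² = GM/r, so GM = v² · r.
GM = (63280)² · 5e+10 m³/s² ≈ 2.002e+20 m³/s² = 2.002 × 10^20 m³/s².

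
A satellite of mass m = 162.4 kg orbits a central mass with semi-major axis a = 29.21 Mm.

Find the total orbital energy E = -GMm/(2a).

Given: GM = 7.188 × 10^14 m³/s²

Convert to SI: a = 29.21 Mm = 2.921e+07 m.
E = −GMm / (2a).
E = −7.188e+14 · 162.4 / (2 · 2.921e+07) J ≈ -1.998e+09 J = -1.998 GJ.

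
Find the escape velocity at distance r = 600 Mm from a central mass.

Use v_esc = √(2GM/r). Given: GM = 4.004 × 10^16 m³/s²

Convert to SI: r = 600 Mm = 6e+08 m.
Escape velocity comes from setting total energy to zero: ½v² − GM/r = 0 ⇒ v_esc = √(2GM / r).
v_esc = √(2 · 4.004e+16 / 6e+08) m/s ≈ 1.155e+04 m/s = 11.55 km/s.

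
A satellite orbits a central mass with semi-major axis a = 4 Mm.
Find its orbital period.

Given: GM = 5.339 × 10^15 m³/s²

Convert to SI: a = 4 Mm = 4e+06 m.
Kepler's third law: T = 2π √(a³ / GM).
Substituting a = 4e+06 m and GM = 5.339e+15 m³/s²:
T = 2π √((4e+06)³ / 5.339e+15) s
T ≈ 687.9 s = 11.47 minutes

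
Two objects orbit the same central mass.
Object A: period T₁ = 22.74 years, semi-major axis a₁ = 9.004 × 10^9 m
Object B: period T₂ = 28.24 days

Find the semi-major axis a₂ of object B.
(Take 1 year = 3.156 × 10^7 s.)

Convert to SI: T₁ = 22.74 years = 7.17674e+08 s; T₂ = 28.24 days = 2.43994e+06 s.
Kepler's third law: (T₁/T₂)² = (a₁/a₂)³ ⇒ a₂ = a₁ · (T₂/T₁)^(2/3).
T₂/T₁ = 2.43994e+06 / 7.17674e+08 = 0.00339978.
a₂ = 9.004e+09 · (0.00339978)^(2/3) m ≈ 2.036e+08 m = 2.036 × 10^8 m.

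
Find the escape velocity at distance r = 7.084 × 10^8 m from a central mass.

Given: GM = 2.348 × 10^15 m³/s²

Escape velocity comes from setting total energy to zero: ½v² − GM/r = 0 ⇒ v_esc = √(2GM / r).
v_esc = √(2 · 2.348e+15 / 7.084e+08) m/s ≈ 2575 m/s = 2.575 km/s.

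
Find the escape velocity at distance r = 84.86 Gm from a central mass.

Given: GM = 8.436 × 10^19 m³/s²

Convert to SI: r = 84.86 Gm = 8.486e+10 m.
Escape velocity comes from setting total energy to zero: ½v² − GM/r = 0 ⇒ v_esc = √(2GM / r).
v_esc = √(2 · 8.436e+19 / 8.486e+10) m/s ≈ 4.459e+04 m/s = 44.59 km/s.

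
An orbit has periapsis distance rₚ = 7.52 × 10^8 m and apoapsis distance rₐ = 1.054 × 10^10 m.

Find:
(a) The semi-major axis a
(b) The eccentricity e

(a) a = (rₚ + rₐ) / 2 = (7.52e+08 + 1.054e+10) / 2 ≈ 5.646e+09 m = 5.646 × 10^9 m.
(b) e = (rₐ − rₚ) / (rₐ + rₚ) = (1.054e+10 − 7.52e+08) / (1.054e+10 + 7.52e+08) ≈ 0.8668.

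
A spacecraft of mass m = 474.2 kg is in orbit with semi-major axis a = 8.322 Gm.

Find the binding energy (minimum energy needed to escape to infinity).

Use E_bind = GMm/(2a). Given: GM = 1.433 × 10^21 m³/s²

Convert to SI: a = 8.322 Gm = 8.322e+09 m.
Total orbital energy is E = −GMm/(2a); binding energy is E_bind = −E = GMm/(2a).
E_bind = 1.433e+21 · 474.2 / (2 · 8.322e+09) J ≈ 4.083e+13 J = 40.83 TJ.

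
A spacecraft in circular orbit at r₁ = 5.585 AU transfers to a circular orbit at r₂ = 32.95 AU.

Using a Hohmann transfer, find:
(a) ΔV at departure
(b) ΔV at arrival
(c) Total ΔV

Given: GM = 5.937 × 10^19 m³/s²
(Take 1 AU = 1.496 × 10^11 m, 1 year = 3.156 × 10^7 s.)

Convert to SI: r₁ = 5.585 AU = 8.35516e+11 m; r₂ = 32.95 AU = 4.92932e+12 m.
Transfer semi-major axis: a_t = (r₁ + r₂)/2 = (8.35516e+11 + 4.92932e+12)/2 = 2.88242e+12 m.
Circular speeds: v₁ = √(GM/r₁) = 8429.58 m/s, v₂ = √(GM/r₂) = 3470.48 m/s.
Transfer speeds (vis-viva v² = GM(2/r − 1/a_t)): v₁ᵗ = 11023.5 m/s, v₂ᵗ = 1868.48 m/s.
(a) ΔV₁ = |v₁ᵗ − v₁| ≈ 2594 m/s = 0.5472 AU/year.
(b) ΔV₂ = |v₂ − v₂ᵗ| ≈ 1602 m/s = 0.338 AU/year.
(c) ΔV_total = ΔV₁ + ΔV₂ ≈ 4196 m/s = 0.8852 AU/year.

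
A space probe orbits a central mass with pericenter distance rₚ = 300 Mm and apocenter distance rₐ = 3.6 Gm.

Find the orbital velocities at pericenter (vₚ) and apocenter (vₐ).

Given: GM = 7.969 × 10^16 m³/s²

Convert to SI: rₚ = 300 Mm = 3e+08 m; rₐ = 3.6 Gm = 3.6e+09 m.
Use the vis-viva equation v² = GM(2/r − 1/a) with a = (rₚ + rₐ)/2 = (3e+08 + 3.6e+09)/2 = 1.95e+09 m.
vₚ = √(GM · (2/rₚ − 1/a)) = √(7.969e+16 · (2/3e+08 − 1/1.95e+09)) m/s ≈ 2.214e+04 m/s = 22.14 km/s.
vₐ = √(GM · (2/rₐ − 1/a)) = √(7.969e+16 · (2/3.6e+09 − 1/1.95e+09)) m/s ≈ 1845 m/s = 1.845 km/s.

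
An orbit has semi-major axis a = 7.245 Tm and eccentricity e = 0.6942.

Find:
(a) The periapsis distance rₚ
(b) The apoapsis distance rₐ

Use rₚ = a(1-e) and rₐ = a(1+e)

Convert to SI: a = 7.245 Tm = 7.245e+12 m.
(a) rₚ = a(1 − e) = 7.245e+12 · (1 − 0.6942) = 7.245e+12 · 0.3058 ≈ 2.216e+12 m = 2.216 Tm.
(b) rₐ = a(1 + e) = 7.245e+12 · (1 + 0.6942) = 7.245e+12 · 1.6942 ≈ 1.227e+13 m = 12.27 Tm.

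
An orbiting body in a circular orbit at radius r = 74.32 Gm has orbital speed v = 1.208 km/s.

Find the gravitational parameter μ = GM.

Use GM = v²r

Convert to SI: r = 74.32 Gm = 7.432e+10 m; v = 1.208 km/s = 1208 m/s.
For a circular orbit v² = GM/r, so GM = v² · r.
GM = (1208)² · 7.432e+10 m³/s² ≈ 1.085e+17 m³/s² = 1.085 × 10^17 m³/s².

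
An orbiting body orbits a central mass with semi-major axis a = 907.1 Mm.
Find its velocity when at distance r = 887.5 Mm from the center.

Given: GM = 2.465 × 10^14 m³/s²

Convert to SI: a = 907.1 Mm = 9.071e+08 m; r = 887.5 Mm = 8.875e+08 m.
Vis-viva: v = √(GM · (2/r − 1/a)).
2/r − 1/a = 2/8.875e+08 − 1/9.071e+08 = 1.15111e-09 m⁻¹.
v = √(2.465e+14 · 1.15111e-09) m/s ≈ 532.7 m/s = 532.7 m/s.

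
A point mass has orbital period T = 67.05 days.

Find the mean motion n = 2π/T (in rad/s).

Convert to SI: T = 67.05 days = 5.79312e+06 s.
n = 2π / T.
n = 2π / 5.79312e+06 s ≈ 1.085e-06 rad/s.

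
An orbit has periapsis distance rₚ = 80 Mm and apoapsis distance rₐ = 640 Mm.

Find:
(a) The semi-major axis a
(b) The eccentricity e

Convert to SI: rₚ = 80 Mm = 8e+07 m; rₐ = 640 Mm = 6.4e+08 m.
(a) a = (rₚ + rₐ) / 2 = (8e+07 + 6.4e+08) / 2 ≈ 3.6e+08 m = 360 Mm.
(b) e = (rₐ − rₚ) / (rₐ + rₚ) = (6.4e+08 − 8e+07) / (6.4e+08 + 8e+07) ≈ 0.7778.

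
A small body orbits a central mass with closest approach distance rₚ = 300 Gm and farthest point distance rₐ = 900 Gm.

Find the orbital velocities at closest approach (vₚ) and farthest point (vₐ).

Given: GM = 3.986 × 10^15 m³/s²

Convert to SI: rₚ = 300 Gm = 3e+11 m; rₐ = 900 Gm = 9e+11 m.
Use the vis-viva equation v² = GM(2/r − 1/a) with a = (rₚ + rₐ)/2 = (3e+11 + 9e+11)/2 = 6e+11 m.
vₚ = √(GM · (2/rₚ − 1/a)) = √(3.986e+15 · (2/3e+11 − 1/6e+11)) m/s ≈ 141.2 m/s = 141.2 m/s.
vₐ = √(GM · (2/rₐ − 1/a)) = √(3.986e+15 · (2/9e+11 − 1/6e+11)) m/s ≈ 47.06 m/s = 47.06 m/s.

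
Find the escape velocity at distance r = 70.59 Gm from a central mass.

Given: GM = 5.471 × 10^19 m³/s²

Convert to SI: r = 70.59 Gm = 7.059e+10 m.
Escape velocity comes from setting total energy to zero: ½v² − GM/r = 0 ⇒ v_esc = √(2GM / r).
v_esc = √(2 · 5.471e+19 / 7.059e+10) m/s ≈ 3.937e+04 m/s = 39.37 km/s.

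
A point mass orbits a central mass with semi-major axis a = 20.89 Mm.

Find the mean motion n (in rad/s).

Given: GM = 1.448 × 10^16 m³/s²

Convert to SI: a = 20.89 Mm = 2.089e+07 m.
n = √(GM / a³).
n = √(1.448e+16 / (2.089e+07)³) rad/s ≈ 0.00126 rad/s.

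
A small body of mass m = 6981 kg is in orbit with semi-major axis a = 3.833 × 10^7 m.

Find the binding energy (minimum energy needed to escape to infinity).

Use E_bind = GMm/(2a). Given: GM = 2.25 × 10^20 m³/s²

Total orbital energy is E = −GMm/(2a); binding energy is E_bind = −E = GMm/(2a).
E_bind = 2.25e+20 · 6981 / (2 · 3.833e+07) J ≈ 2.049e+16 J = 20.49 PJ.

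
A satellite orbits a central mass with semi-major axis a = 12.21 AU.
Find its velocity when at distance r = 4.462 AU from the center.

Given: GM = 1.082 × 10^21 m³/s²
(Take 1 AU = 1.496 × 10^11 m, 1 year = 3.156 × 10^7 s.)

Convert to SI: a = 12.21 AU = 1.82662e+12 m; r = 4.462 AU = 6.67515e+11 m.
Vis-viva: v = √(GM · (2/r − 1/a)).
2/r − 1/a = 2/6.67515e+11 − 1/1.82662e+12 = 2.44873e-12 m⁻¹.
v = √(1.082e+21 · 2.44873e-12) m/s ≈ 5.147e+04 m/s = 10.86 AU/year.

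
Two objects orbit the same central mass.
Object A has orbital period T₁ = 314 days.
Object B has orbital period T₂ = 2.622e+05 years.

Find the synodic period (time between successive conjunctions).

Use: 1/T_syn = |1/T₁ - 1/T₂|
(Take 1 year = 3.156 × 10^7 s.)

Convert to SI: T₁ = 314 days = 2.71296e+07 s; T₂ = 2.622e+05 years = 8.27503e+12 s.
T_syn = |T₁ · T₂ / (T₁ − T₂)|.
T_syn = |2.71296e+07 · 8.27503e+12 / (2.71296e+07 − 8.27503e+12)| s ≈ 2.713e+07 s = 314 days.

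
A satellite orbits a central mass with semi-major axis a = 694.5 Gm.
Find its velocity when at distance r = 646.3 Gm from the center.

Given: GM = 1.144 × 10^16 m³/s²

Convert to SI: a = 694.5 Gm = 6.945e+11 m; r = 646.3 Gm = 6.463e+11 m.
Vis-viva: v = √(GM · (2/r − 1/a)).
2/r − 1/a = 2/6.463e+11 − 1/6.945e+11 = 1.65465e-12 m⁻¹.
v = √(1.144e+16 · 1.65465e-12) m/s ≈ 137.6 m/s = 137.6 m/s.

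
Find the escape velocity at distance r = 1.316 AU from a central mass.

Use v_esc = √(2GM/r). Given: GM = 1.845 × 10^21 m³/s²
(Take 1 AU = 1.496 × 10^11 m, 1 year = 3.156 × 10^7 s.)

Convert to SI: r = 1.316 AU = 1.96874e+11 m.
Escape velocity comes from setting total energy to zero: ½v² − GM/r = 0 ⇒ v_esc = √(2GM / r).
v_esc = √(2 · 1.845e+21 / 1.96874e+11) m/s ≈ 1.369e+05 m/s = 28.88 AU/year.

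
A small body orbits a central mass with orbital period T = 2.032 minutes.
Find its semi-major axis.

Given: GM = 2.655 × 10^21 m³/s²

Convert to SI: T = 2.032 minutes = 121.92 s.
Invert Kepler's third law: a = (GM · T² / (4π²))^(1/3).
Substituting T = 121.92 s and GM = 2.655e+21 m³/s²:
a = (2.655e+21 · (121.92)² / (4π²))^(1/3) m
a ≈ 9.999e+07 m = 99.99 Mm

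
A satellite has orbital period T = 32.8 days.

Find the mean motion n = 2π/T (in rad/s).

Convert to SI: T = 32.8 days = 2.83392e+06 s.
n = 2π / T.
n = 2π / 2.83392e+06 s ≈ 2.217e-06 rad/s.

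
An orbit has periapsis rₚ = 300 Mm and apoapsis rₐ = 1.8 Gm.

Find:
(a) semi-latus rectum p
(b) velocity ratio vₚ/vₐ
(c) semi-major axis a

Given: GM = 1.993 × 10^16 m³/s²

Convert to SI: rₚ = 300 Mm = 3e+08 m; rₐ = 1.8 Gm = 1.8e+09 m.
(a) From a = (rₚ + rₐ)/2 = 1.05e+09 m and e = (rₐ − rₚ)/(rₐ + rₚ) = 0.714286, p = a(1 − e²) = 1.05e+09 · (1 − (0.714286)²) ≈ 5.143e+08 m
(b) Conservation of angular momentum (rₚvₚ = rₐvₐ) gives vₚ/vₐ = rₐ/rₚ = 1.8e+09/3e+08 ≈ 6
(c) a = (rₚ + rₐ)/2 = (3e+08 + 1.8e+09)/2 ≈ 1.05e+09 m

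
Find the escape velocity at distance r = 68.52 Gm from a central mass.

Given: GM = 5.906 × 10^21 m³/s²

Convert to SI: r = 68.52 Gm = 6.852e+10 m.
Escape velocity comes from setting total energy to zero: ½v² − GM/r = 0 ⇒ v_esc = √(2GM / r).
v_esc = √(2 · 5.906e+21 / 6.852e+10) m/s ≈ 4.152e+05 m/s = 415.2 km/s.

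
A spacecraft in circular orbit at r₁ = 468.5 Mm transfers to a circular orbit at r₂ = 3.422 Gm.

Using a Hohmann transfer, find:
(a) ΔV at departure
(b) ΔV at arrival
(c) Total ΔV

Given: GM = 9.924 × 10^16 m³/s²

Convert to SI: r₁ = 468.5 Mm = 4.685e+08 m; r₂ = 3.422 Gm = 3.422e+09 m.
Transfer semi-major axis: a_t = (r₁ + r₂)/2 = (4.685e+08 + 3.422e+09)/2 = 1.94525e+09 m.
Circular speeds: v₁ = √(GM/r₁) = 14554.2 m/s, v₂ = √(GM/r₂) = 5385.22 m/s.
Transfer speeds (vis-viva v² = GM(2/r − 1/a_t)): v₁ᵗ = 19303.7 m/s, v₂ᵗ = 2642.84 m/s.
(a) ΔV₁ = |v₁ᵗ − v₁| ≈ 4750 m/s = 4.75 km/s.
(b) ΔV₂ = |v₂ − v₂ᵗ| ≈ 2742 m/s = 2.742 km/s.
(c) ΔV_total = ΔV₁ + ΔV₂ ≈ 7492 m/s = 7.492 km/s.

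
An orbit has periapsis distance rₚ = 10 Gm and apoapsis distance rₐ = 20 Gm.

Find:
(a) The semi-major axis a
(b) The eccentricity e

Convert to SI: rₚ = 10 Gm = 1e+10 m; rₐ = 20 Gm = 2e+10 m.
(a) a = (rₚ + rₐ) / 2 = (1e+10 + 2e+10) / 2 ≈ 1.5e+10 m = 15 Gm.
(b) e = (rₐ − rₚ) / (rₐ + rₚ) = (2e+10 − 1e+10) / (2e+10 + 1e+10) ≈ 0.3333.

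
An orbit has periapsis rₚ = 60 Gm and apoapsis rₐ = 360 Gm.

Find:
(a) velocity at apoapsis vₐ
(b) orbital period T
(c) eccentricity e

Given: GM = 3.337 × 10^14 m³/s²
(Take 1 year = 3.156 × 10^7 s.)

Convert to SI: rₚ = 60 Gm = 6e+10 m; rₐ = 360 Gm = 3.6e+11 m.
(a) With a = (rₚ + rₐ)/2 = 2.1e+11 m, vₐ = √(GM (2/rₐ − 1/a)) = √(3.337e+14 · (2/3.6e+11 − 1/2.1e+11)) m/s ≈ 16.27 m/s
(b) With a = (rₚ + rₐ)/2 = 2.1e+11 m, T = 2π √(a³/GM) = 2π √((2.1e+11)³/3.337e+14) s ≈ 3.31e+10 s
(c) e = (rₐ − rₚ)/(rₐ + rₚ) = (3.6e+11 − 6e+10)/(3.6e+11 + 6e+10) ≈ 0.7143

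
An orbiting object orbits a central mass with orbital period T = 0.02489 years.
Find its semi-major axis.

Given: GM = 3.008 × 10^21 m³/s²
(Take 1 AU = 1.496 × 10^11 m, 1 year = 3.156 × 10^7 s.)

Convert to SI: T = 0.02489 years = 785528 s.
Invert Kepler's third law: a = (GM · T² / (4π²))^(1/3).
Substituting T = 785528 s and GM = 3.008e+21 m³/s²:
a = (3.008e+21 · (785528)² / (4π²))^(1/3) m
a ≈ 3.609e+10 m = 0.2413 AU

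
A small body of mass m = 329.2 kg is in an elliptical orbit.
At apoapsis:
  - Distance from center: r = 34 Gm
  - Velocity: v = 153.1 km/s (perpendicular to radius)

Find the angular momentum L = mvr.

Convert to SI: r = 34 Gm = 3.4e+10 m; v = 153.1 km/s = 153100 m/s.
Since v is perpendicular to r, L = m · v · r.
L = 329.2 · 153100 · 3.4e+10 kg·m²/s ≈ 1.714e+18 kg·m²/s.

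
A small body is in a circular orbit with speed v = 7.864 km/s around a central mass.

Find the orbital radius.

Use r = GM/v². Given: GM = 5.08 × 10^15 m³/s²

Convert to SI: v = 7.864 km/s = 7864 m/s.
For a circular orbit, v² = GM / r, so r = GM / v².
r = 5.08e+15 / (7864)² m ≈ 8.214e+07 m = 82.14 Mm.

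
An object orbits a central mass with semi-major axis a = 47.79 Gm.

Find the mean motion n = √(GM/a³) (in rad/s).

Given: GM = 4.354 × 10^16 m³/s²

Convert to SI: a = 47.79 Gm = 4.779e+10 m.
n = √(GM / a³).
n = √(4.354e+16 / (4.779e+10)³) rad/s ≈ 1.997e-08 rad/s.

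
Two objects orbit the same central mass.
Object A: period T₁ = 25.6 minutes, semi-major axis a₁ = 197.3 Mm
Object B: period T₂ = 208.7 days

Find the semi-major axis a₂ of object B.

Convert to SI: T₁ = 25.6 minutes = 1536 s; a₁ = 197.3 Mm = 1.973e+08 m; T₂ = 208.7 days = 1.80317e+07 s.
Kepler's third law: (T₁/T₂)² = (a₁/a₂)³ ⇒ a₂ = a₁ · (T₂/T₁)^(2/3).
T₂/T₁ = 1.80317e+07 / 1536 = 11739.4.
a₂ = 1.973e+08 · (11739.4)^(2/3) m ≈ 1.019e+11 m = 101.9 Gm.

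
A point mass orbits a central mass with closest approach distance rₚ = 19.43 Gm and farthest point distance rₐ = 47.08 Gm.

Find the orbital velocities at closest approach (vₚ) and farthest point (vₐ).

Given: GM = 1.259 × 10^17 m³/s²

Convert to SI: rₚ = 19.43 Gm = 1.943e+10 m; rₐ = 47.08 Gm = 4.708e+10 m.
Use the vis-viva equation v² = GM(2/r − 1/a) with a = (rₚ + rₐ)/2 = (1.943e+10 + 4.708e+10)/2 = 3.3255e+10 m.
vₚ = √(GM · (2/rₚ − 1/a)) = √(1.259e+17 · (2/1.943e+10 − 1/3.3255e+10)) m/s ≈ 3029 m/s = 3.029 km/s.
vₐ = √(GM · (2/rₐ − 1/a)) = √(1.259e+17 · (2/4.708e+10 − 1/3.3255e+10)) m/s ≈ 1250 m/s = 1.25 km/s.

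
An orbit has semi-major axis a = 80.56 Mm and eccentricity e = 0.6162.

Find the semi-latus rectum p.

Convert to SI: a = 80.56 Mm = 8.056e+07 m.
p = a (1 − e²).
p = 8.056e+07 · (1 − (0.6162)²) = 8.056e+07 · 0.620298 ≈ 4.997e+07 m = 49.97 Mm.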